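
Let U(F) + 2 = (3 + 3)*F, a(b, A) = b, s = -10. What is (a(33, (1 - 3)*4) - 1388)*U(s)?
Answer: 84010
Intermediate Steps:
U(F) = -2 + 6*F (U(F) = -2 + (3 + 3)*F = -2 + 6*F)
(a(33, (1 - 3)*4) - 1388)*U(s) = (33 - 1388)*(-2 + 6*(-10)) = -1355*(-2 - 60) = -1355*(-62) = 84010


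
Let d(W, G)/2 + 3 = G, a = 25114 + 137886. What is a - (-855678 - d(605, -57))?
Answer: 1018558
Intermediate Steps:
a = 163000
d(W, G) = -6 + 2*G
a - (-855678 - d(605, -57)) = 163000 - (-855678 - (-6 + 2*(-57))) = 163000 - (-855678 - (-6 - 114)) = 163000 - (-855678 - 1*(-120)) = 163000 - (-855678 + 120) = 163000 - 1*(-855558) = 163000 + 855558 = 1018558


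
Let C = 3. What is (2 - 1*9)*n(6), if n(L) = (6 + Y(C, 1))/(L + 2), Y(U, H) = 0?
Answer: -21/4 ≈ -5.2500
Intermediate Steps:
n(L) = 6/(2 + L) (n(L) = (6 + 0)/(L + 2) = 6/(2 + L))
(2 - 1*9)*n(6) = (2 - 1*9)*(6/(2 + 6)) = (2 - 9)*(6/8) = -42/8 = -7*¾ = -21/4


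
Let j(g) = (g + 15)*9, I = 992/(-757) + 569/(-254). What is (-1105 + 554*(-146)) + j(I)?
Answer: -15744867721/192278 ≈ -81886.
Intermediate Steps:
I = -682701/192278 (I = 992*(-1/757) + 569*(-1/254) = -992/757 - 569/254 = -682701/192278 ≈ -3.5506)
j(g) = 135 + 9*g (j(g) = (15 + g)*9 = 135 + 9*g)
(-1105 + 554*(-146)) + j(I) = (-1105 + 554*(-146)) + (135 + 9*(-682701/192278)) = (-1105 - 80884) + (135 - 6144309/192278) = -81989 + 19813221/192278 = -15744867721/192278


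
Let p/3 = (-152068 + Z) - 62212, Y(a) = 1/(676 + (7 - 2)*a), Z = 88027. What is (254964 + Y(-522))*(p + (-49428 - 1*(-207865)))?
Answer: -54320430410375/967 ≈ -5.6174e+10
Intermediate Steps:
Y(a) = 1/(676 + 5*a)
p = -378759 (p = 3*((-152068 + 88027) - 62212) = 3*(-64041 - 62212) = 3*(-126253) = -378759)
(254964 + Y(-522))*(p + (-49428 - 1*(-207865))) = (254964 + 1/(676 + 5*(-522)))*(-378759 + (-49428 - 1*(-207865))) = (254964 + 1/(676 - 2610))*(-378759 + (-49428 + 207865)) = (254964 + 1/(-1934))*(-378759 + 158437) = (254964 - 1/1934)*(-220322) = (493100375/1934)*(-220322) = -54320430410375/967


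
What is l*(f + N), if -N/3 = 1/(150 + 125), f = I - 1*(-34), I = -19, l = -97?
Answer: -399834/275 ≈ -1453.9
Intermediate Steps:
f = 15 (f = -19 - 1*(-34) = -19 + 34 = 15)
N = -3/275 (N = -3/(150 + 125) = -3/275 ≈ -0.010909)
l*(f + N) = -97*(15 - 3/275) = -97*4122/275 = -399834/275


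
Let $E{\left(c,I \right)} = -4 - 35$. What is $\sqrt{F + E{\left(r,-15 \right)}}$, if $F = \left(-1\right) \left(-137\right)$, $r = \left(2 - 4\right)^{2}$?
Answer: $7 \sqrt{2} \approx 9.8995$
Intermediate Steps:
$r = 4$ ($r = \left(-2\right)^{2} = 4$)
$F = 137$
$E{\left(c,I \right)} = -39$ ($E{\left(c,I \right)} = -4 - 35 = -39$)
$\sqrt{F + E{\left(r,-15 \right)}} = \sqrt{137 - 39} = \sqrt{98} = 7 \sqrt{2}$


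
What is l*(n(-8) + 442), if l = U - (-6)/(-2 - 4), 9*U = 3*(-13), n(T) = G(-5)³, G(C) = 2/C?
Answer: -294624/125 ≈ -2357.0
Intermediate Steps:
n(T) = -8/125 (n(T) = (2/(-5))³ = (2*(-⅕))³ = (-⅖)³ = -8/125)
U = -13/3 (U = (3*(-13))/9 = (⅑)*(-39) = -13/3 ≈ -4.3333)
l = -16/3 (l = -13/3 - (-6)/(-2 - 4) = -13/3 - (-6)/(-6) = -13/3 - (-1)*(-6)/6 = -13/3 - 1*1 = -13/3 - 1 = -16/3 ≈ -5.3333)
l*(n(-8) + 442) = -16*(-8/125 + 442)/3 = -16/3*55242/125 = -294624/125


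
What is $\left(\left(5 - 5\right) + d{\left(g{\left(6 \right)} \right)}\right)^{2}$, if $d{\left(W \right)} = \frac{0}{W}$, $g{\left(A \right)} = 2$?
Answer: $0$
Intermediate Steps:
$d{\left(W \right)} = 0$
$\left(\left(5 - 5\right) + d{\left(g{\left(6 \right)} \right)}\right)^{2} = \left(\left(5 - 5\right) + 0\right)^{2} = \left(0 + 0\right)^{2} = 0^{2} = 0$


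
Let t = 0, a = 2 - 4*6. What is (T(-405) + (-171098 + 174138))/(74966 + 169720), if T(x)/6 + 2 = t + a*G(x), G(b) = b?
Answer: 28244/122343 ≈ 0.23086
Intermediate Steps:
a = -22 (a = 2 - 24 = -22)
T(x) = -12 - 132*x (T(x) = -12 + 6*(0 - 22*x) = -12 + 6*(-22*x) = -12 - 132*x)
(T(-405) + (-171098 + 174138))/(74966 + 169720) = ((-12 - 132*(-405)) + (-171098 + 174138))/(74966 + 169720) = ((-12 + 53460) + 3040)/244686 = (53448 + 3040)*(1/244686) = 56488*(1/244686) = 28244/122343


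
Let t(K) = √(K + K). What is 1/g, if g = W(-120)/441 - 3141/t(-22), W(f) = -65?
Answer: -1261260/1918726588661 - 1221729642*I*√11/1918726588661 ≈ -6.5734e-7 - 0.0021118*I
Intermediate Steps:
t(K) = √2*√K (t(K) = √(2*K) = √2*√K)
g = -65/441 + 3141*I*√11/22 (g = -65/441 - 3141*(-I*√11/22) = -65/441 - (-3141)*I*√11/22 = -65/441 + 3141*I*√11/22 ≈ -0.14739 + 473.52*I)
1/g = 1/(-65/441 + 3141*I*√11/22)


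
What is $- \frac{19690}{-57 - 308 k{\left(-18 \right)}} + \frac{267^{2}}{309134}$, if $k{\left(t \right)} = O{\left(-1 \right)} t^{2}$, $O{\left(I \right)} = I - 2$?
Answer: $\frac{15251303731}{92529679746} \approx 0.16483$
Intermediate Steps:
$O{\left(I \right)} = -2 + I$
$k{\left(t \right)} = - 3 t^{2}$ ($k{\left(t \right)} = \left(-2 - 1\right) t^{2} = - 3 t^{2}$)
$- \frac{19690}{-57 - 308 k{\left(-18 \right)}} + \frac{267^{2}}{309134} = - \frac{19690}{-57 - 308 \left(- 3 \left(-18\right)^{2}\right)} + \frac{267^{2}}{309134} = - \frac{19690}{-57 - 308 \left(\left(-3\right) 324\right)} + 71289 \cdot \frac{1}{309134} = - \frac{19690}{-57 - -299376} + \frac{71289}{309134} = - \frac{19690}{-57 + 299376} + \frac{71289}{309134} = - \frac{19690}{299319} + \frac{71289}{309134} = \frac{15251303731}{92529679746}$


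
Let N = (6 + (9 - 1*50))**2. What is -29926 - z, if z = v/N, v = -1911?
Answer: -748111/25 ≈ -29924.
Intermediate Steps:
N = 1225 (N = (6 + (9 - 50))**2 = (6 - 41)**2 = (-35)**2 = 1225)
z = -39/25 (z = -1911/1225 = -1911*1/1225 = -39/25 ≈ -1.5600)
-29926 - z = -29926 - 1*(-39/25) = -29926 + 39/25 = -748111/25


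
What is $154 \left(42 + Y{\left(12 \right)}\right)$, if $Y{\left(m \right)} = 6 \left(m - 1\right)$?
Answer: $16632$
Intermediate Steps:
$Y{\left(m \right)} = -6 + 6 m$ ($Y{\left(m \right)} = 6 \left(-1 + m\right) = -6 + 6 m$)
$154 \left(42 + Y{\left(12 \right)}\right) = 154 \left(42 + \left(-6 + 6 \cdot 12\right)\right) = 154 \left(42 + \left(-6 + 72\right)\right) = 154 \left(42 + 66\right) = 154 \cdot 108 = 16632$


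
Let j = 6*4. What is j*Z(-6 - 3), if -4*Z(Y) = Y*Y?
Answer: -486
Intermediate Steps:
j = 24
Z(Y) = -Y²/4 (Z(Y) = -Y*Y/4 = -Y²/4)
j*Z(-6 - 3) = 24*(-(-6 - 3)²/4) = 24*(-¼*(-9)²) = 24*(-¼*81) = 24*(-81/4) = -486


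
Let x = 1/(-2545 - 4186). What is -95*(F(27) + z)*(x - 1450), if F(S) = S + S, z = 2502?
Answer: 2369911301820/6731 ≈ 3.5209e+8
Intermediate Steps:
x = -1/6731 (x = 1/(-6731) = -1/6731 ≈ -0.00014857)
F(S) = 2*S
-95*(F(27) + z)*(x - 1450) = -95*(2*27 + 2502)*(-1/6731 - 1450) = -95*(54 + 2502)*(-9759951)/6731 = -242820*(-9759951)/6731 = -95*(-24946434756/6731) = 2369911301820/6731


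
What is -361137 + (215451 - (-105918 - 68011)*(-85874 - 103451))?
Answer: -32929253611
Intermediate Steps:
-361137 + (215451 - (-105918 - 68011)*(-85874 - 103451)) = -361137 + (215451 - (-173929)*(-189325)) = -361137 + (215451 - 1*32929107925) = -361137 + (215451 - 32929107925) = -361137 - 32928892474 = -32929253611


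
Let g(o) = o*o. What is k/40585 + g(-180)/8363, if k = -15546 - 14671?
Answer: 1062249229/339412355 ≈ 3.1297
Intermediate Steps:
k = -30217
g(o) = o²
k/40585 + g(-180)/8363 = -30217/40585 + (-180)²/8363 = -30217*1/40585 + 32400*(1/8363) = -30217/40585 + 32400/8363 = 1062249229/339412355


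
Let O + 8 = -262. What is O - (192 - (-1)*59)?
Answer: -521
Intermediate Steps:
O = -270 (O = -8 - 262 = -270)
O - (192 - (-1)*59) = -270 - (192 - (-1)*59) = -270 - (192 - 1*(-59)) = -270 - (192 + 59) = -270 - 1*251 = -270 - 251 = -521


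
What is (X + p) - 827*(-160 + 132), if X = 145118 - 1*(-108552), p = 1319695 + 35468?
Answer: 1631989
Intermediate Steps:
p = 1355163
X = 253670 (X = 145118 + 108552 = 253670)
(X + p) - 827*(-160 + 132) = (253670 + 1355163) - 827*(-160 + 132) = 1608833 - 827*(-28) = 1608833 + 23156 = 1631989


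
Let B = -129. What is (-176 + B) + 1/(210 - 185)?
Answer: -7624/25 ≈ -304.96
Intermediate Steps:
(-176 + B) + 1/(210 - 185) = (-176 - 129) + 1/(210 - 185) = -305 + 1/25 = -7624/25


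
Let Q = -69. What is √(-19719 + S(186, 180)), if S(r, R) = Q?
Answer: 2*I*√4947 ≈ 140.67*I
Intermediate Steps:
S(r, R) = -69
√(-19719 + S(186, 180)) = √(-19719 - 69) = √(-19788) = 2*I*√4947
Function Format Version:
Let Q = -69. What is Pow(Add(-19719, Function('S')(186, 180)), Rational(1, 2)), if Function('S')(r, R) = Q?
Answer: Mul(2, I, Pow(4947, Rational(1, 2))) ≈ Mul(140.67, I)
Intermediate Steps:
Function('S')(r, R) = -69
Pow(Add(-19719, Function('S')(186, 180)), Rational(1, 2)) = Pow(Add(-19719, -69), Rational(1, 2)) = Pow(-19788, Rational(1, 2)) = Mul(2, I, Pow(4947, Rational(1, 2)))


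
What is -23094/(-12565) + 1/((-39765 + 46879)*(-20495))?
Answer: 673427642371/366398993590 ≈ 1.8380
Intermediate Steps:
-23094/(-12565) + 1/((-39765 + 46879)*(-20495)) = -23094*(-1/12565) - 1/20495/7114 = 23094/12565 + (1/7114)*(-1/20495) = 23094/12565 - 1/145801430 = 673427642371/366398993590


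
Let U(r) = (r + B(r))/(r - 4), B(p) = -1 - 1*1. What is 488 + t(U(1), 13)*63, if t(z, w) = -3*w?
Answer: -1969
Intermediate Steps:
B(p) = -2 (B(p) = -1 - 1 = -2)
U(r) = (-2 + r)/(-4 + r) (U(r) = (r - 2)/(r - 4) = (-2 + r)/(-4 + r))
488 + t(U(1), 13)*63 = 488 - 3*13*63 = 488 - 39*63 = 488 - 2457 = -1969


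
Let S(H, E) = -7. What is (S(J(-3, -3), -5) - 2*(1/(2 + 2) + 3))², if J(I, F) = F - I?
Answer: 729/4 ≈ 182.25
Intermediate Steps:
(S(J(-3, -3), -5) - 2*(1/(2 + 2) + 3))² = (-7 - 2*(1/(2 + 2) + 3))² = (-7 - 2*(1/4 + 3))² = (-7 - 2*(¼ + 3))² = (-7 - 2*13/4)² = (-7 - 13/2)² = (-27/2)² = 729/4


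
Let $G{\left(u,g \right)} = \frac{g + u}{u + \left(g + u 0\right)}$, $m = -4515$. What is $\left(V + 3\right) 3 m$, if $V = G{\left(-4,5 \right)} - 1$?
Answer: $-40635$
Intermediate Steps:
$G{\left(u,g \right)} = 1$ ($G{\left(u,g \right)} = \frac{g + u}{u + \left(g + 0\right)} = \frac{g + u}{u + g} = \frac{g + u}{g + u} = 1$)
$V = 0$ ($V = 1 - 1 = 0$)
$\left(V + 3\right) 3 m = \left(0 + 3\right) 3 \left(-4515\right) = 3 \cdot 3 \left(-4515\right) = 9 \left(-4515\right) = -40635$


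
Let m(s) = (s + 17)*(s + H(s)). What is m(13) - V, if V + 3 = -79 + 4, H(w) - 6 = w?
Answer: 1038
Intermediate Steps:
H(w) = 6 + w
V = -78 (V = -3 + (-79 + 4) = -3 - 75 = -78)
m(s) = (6 + 2*s)*(17 + s) (m(s) = (s + 17)*(s + (6 + s)) = (17 + s)*(6 + 2*s) = (6 + 2*s)*(17 + s))
m(13) - V = (102 + 2*13² + 40*13) - 1*(-78) = (102 + 2*169 + 520) + 78 = (102 + 338 + 520) + 78 = 960 + 78 = 1038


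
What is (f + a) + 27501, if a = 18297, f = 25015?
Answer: 70813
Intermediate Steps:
(f + a) + 27501 = (25015 + 18297) + 27501 = 43312 + 27501 = 70813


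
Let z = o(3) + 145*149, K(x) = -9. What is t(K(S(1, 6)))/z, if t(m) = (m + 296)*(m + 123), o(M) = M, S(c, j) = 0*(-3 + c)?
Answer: 16359/10804 ≈ 1.5142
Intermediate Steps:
S(c, j) = 0
t(m) = (123 + m)*(296 + m) (t(m) = (296 + m)*(123 + m) = (123 + m)*(296 + m))
z = 21608 (z = 3 + 145*149 = 3 + 21605 = 21608)
t(K(S(1, 6)))/z = (36408 + (-9)**2 + 419*(-9))/21608 = (36408 + 81 - 3771)*(1/21608) = 32718*(1/21608) = 16359/10804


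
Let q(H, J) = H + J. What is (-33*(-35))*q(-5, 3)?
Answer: -2310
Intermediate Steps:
(-33*(-35))*q(-5, 3) = (-33*(-35))*(-5 + 3) = 1155*(-2) = -2310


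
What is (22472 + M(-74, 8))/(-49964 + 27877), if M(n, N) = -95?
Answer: -22377/22087 ≈ -1.0131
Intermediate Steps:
(22472 + M(-74, 8))/(-49964 + 27877) = (22472 - 95)/(-49964 + 27877) = 22377/(-22087) = 22377*(-1/22087) = -22377/22087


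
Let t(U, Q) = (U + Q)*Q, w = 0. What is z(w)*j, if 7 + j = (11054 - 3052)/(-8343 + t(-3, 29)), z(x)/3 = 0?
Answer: 0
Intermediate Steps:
t(U, Q) = Q*(Q + U) (t(U, Q) = (Q + U)*Q = Q*(Q + U))
z(x) = 0 (z(x) = 3*0 = 0)
j = -61125/7589 (j = -7 + (11054 - 3052)/(-8343 + 29*(29 - 3)) = -7 + 8002/(-8343 + 29*26) = -7 + 8002/(-8343 + 754) = -7 + 8002/(-7589) = -7 + 8002*(-1/7589) = -7 - 8002/7589 = -61125/7589 ≈ -8.0544)
z(w)*j = 0*(-61125/7589) = 0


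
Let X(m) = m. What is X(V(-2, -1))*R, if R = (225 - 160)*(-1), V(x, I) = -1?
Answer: 65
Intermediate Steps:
R = -65 (R = 65*(-1) = -65)
X(V(-2, -1))*R = -1*(-65) = 65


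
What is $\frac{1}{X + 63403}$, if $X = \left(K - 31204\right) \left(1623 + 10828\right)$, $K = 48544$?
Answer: $\frac{1}{215963743} \approx 4.6304 \cdot 10^{-9}$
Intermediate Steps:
$X = 215900340$ ($X = \left(48544 - 31204\right) \left(1623 + 10828\right) = 17340 \cdot 12451 = 215900340$)
$\frac{1}{X + 63403} = \frac{1}{215900340 + 63403} = \frac{1}{215963743}$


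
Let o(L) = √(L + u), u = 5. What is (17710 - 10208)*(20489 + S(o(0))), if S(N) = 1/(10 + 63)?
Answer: 11220726396/73 ≈ 1.5371e+8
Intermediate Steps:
o(L) = √(5 + L) (o(L) = √(L + 5) = √(5 + L))
S(N) = 1/73
(17710 - 10208)*(20489 + S(o(0))) = (17710 - 10208)*(20489 + 1/73) = 7502*(1495698/73) = 11220726396/73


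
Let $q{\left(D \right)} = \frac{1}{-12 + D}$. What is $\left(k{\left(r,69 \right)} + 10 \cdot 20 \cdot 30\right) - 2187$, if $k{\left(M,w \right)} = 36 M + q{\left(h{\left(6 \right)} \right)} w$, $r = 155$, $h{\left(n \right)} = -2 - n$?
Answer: $\frac{187791}{20} \approx 9389.5$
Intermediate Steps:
$k{\left(M,w \right)} = 36 M - \frac{w}{20}$ ($k{\left(M,w \right)} = 36 M + \frac{w}{-12 - 8} = 36 M + \frac{w}{-20} = 36 M - \frac{w}{20}$)
$\left(k{\left(r,69 \right)} + 10 \cdot 20 \cdot 30\right) - 2187 = \left(\left(36 \cdot 155 - \frac{69}{20}\right) + 10 \cdot 20 \cdot 30\right) - 2187 = \left(\left(5580 - \frac{69}{20}\right) + 200 \cdot 30\right) - 2187 = \left(\frac{111531}{20} + 6000\right) - 2187 = \frac{231531}{20} - 2187 = \frac{187791}{20}$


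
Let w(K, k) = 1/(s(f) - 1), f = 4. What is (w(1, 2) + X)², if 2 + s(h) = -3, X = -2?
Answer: 169/36 ≈ 4.6944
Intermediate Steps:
s(h) = -5 (s(h) = -2 - 3 = -5)
w(K, k) = -⅙ (w(K, k) = 1/(-5 - 1) = 1/(-6) = -⅙)
(w(1, 2) + X)² = (-⅙ - 2)² = (-13/6)² = 169/36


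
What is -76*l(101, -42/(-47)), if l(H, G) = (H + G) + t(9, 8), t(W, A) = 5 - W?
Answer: -349676/47 ≈ -7439.9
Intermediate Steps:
l(H, G) = -4 + G + H (l(H, G) = (H + G) + (5 - 1*9) = (G + H) + (5 - 9) = (G + H) - 4 = -4 + G + H)
-76*l(101, -42/(-47)) = -76*(-4 - 42/(-47) + 101) = -76*(-4 - 42*(-1/47) + 101) = -76*(-4 + 42/47 + 101) = -76*4601/47 = -349676/47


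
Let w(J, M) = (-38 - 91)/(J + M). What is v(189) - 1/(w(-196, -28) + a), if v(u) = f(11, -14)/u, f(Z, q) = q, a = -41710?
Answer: -18679774/252258597 ≈ -0.074050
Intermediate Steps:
v(u) = -14/u
w(J, M) = -129/(J + M)
v(189) - 1/(w(-196, -28) + a) = -14/189 - 1/(-129/(-196 - 28) - 41710) = -14*1/189 - 1/(-129/(-224) - 41710) = -2/27 - 1/(-129*(-1/224) - 41710) = -2/27 - 1/(129/224 - 41710) = -2/27 - 1/(-9342911/224) = -2/27 - 1*(-224/9342911) = -2/27 + 224/9342911 = -18679774/252258597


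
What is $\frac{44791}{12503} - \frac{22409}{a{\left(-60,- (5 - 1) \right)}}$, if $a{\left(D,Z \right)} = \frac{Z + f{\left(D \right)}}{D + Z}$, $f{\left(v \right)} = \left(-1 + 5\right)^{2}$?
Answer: $\frac{4483010005}{37509} \approx 1.1952 \cdot 10^{5}$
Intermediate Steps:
$f{\left(v \right)} = 16$ ($f{\left(v \right)} = 4^{2} = 16$)
$a{\left(D,Z \right)} = \frac{16 + Z}{D + Z}$ ($a{\left(D,Z \right)} = \frac{Z + 16}{D + Z} = \frac{16 + Z}{D + Z}$)
$\frac{44791}{12503} - \frac{22409}{a{\left(-60,- (5 - 1) \right)}} = \frac{44791}{12503} - \frac{22409}{\frac{1}{-60 - \left(5 - 1\right)} \left(16 - \left(5 - 1\right)\right)} = 44791 \cdot \frac{1}{12503} - \frac{22409}{\frac{1}{-60 - 4} \left(16 - 4\right)} = \frac{44791}{12503} - \frac{22409}{\frac{1}{-60 - 4} \left(16 - 4\right)} = \frac{44791}{12503} - \frac{22409}{\frac{1}{-64} \cdot 12} = \frac{44791}{12503} - \frac{22409}{\left(- \frac{1}{64}\right) 12} = \frac{44791}{12503} - \frac{22409}{- \frac{3}{16}} = \frac{44791}{12503} - - \frac{358544}{3} = \frac{44791}{12503} + \frac{358544}{3} = \frac{4483010005}{37509}$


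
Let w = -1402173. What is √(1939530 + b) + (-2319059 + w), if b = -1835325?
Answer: -3721232 + √104205 ≈ -3.7209e+6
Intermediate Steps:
√(1939530 + b) + (-2319059 + w) = √(1939530 - 1835325) + (-2319059 - 1402173) = √104205 - 3721232 = -3721232 + √104205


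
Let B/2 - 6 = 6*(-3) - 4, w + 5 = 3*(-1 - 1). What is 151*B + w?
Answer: -4843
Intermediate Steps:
w = -11 (w = -5 + 3*(-1 - 1) = -5 + 3*(-2) = -5 - 6 = -11)
B = -32 (B = 12 + 2*(6*(-3) - 4) = 12 + 2*(-18 - 4) = 12 + 2*(-22) = 12 - 44 = -32)
151*B + w = 151*(-32) - 11 = -4832 - 11 = -4843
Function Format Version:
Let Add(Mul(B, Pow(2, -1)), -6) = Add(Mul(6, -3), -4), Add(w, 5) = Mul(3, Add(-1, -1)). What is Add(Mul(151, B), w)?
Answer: -4843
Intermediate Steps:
w = -11 (w = Add(-5, Mul(3, Add(-1, -1))) = Add(-5, Mul(3, -2)) = Add(-5, -6) = -11)
B = -32 (B = Add(12, Mul(2, Add(Mul(6, -3), -4))) = Add(12, Mul(2, Add(-18, -4))) = Add(12, Mul(2, -22)) = Add(12, -44) = -32)
Add(Mul(151, B), w) = Add(Mul(151, -32), -11) = Add(-4832, -11) = -4843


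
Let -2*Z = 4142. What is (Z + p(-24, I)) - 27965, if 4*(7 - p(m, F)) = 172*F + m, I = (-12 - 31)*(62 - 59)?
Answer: -24476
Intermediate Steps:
Z = -2071 (Z = -1/2*4142 = -2071)
I = -129 (I = -43*3 = -129)
p(m, F) = 7 - 43*F - m/4 (p(m, F) = 7 - (172*F + m)/4 = 7 - (m + 172*F)/4 = 7 + (-43*F - m/4) = 7 - 43*F - m/4)
(Z + p(-24, I)) - 27965 = (-2071 + (7 - 43*(-129) - 1/4*(-24))) - 27965 = (-2071 + (7 + 5547 + 6)) - 27965 = (-2071 + 5560) - 27965 = 3489 - 27965 = -24476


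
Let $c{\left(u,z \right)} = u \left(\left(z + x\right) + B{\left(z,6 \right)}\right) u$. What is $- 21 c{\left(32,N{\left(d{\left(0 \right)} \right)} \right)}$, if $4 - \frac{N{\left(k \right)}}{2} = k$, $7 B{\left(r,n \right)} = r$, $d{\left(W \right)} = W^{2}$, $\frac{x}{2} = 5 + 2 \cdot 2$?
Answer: $-583680$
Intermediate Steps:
$x = 18$ ($x = 2 \left(5 + 2 \cdot 2\right) = 2 \left(5 + 4\right) = 2 \cdot 9 = 18$)
$B{\left(r,n \right)} = \frac{r}{7}$
$N{\left(k \right)} = 8 - 2 k$
$c{\left(u,z \right)} = u^{2} \left(18 + \frac{8 z}{7}\right)$ ($c{\left(u,z \right)} = u \left(\left(z + 18\right) + \frac{z}{7}\right) u = u \left(\left(18 + z\right) + \frac{z}{7}\right) u = u \left(18 + \frac{8 z}{7}\right) u = u^{2} \left(18 + \frac{8 z}{7}\right)$)
$- 21 c{\left(32,N{\left(d{\left(0 \right)} \right)} \right)} = - 21 \cdot 32^{2} \left(18 + \frac{8 \left(8 - 2 \cdot 0^{2}\right)}{7}\right) = - 21 \cdot 1024 \left(18 + \frac{8 \left(8 - 0\right)}{7}\right) = - 21 \cdot 1024 \left(18 + \frac{8 \left(8 + 0\right)}{7}\right) = - 21 \cdot 1024 \left(18 + \frac{8}{7} \cdot 8\right) = - 21 \cdot 1024 \left(18 + \frac{64}{7}\right) = - 21 \cdot 1024 \cdot \frac{190}{7} = \left(-21\right) \frac{194560}{7} = -583680$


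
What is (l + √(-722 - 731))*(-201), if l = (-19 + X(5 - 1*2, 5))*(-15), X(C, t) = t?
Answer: -42210 - 201*I*√1453 ≈ -42210.0 - 7661.8*I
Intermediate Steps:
l = 210 (l = (-19 + 5)*(-15) = -14*(-15) = 210)
(l + √(-722 - 731))*(-201) = (210 + √(-722 - 731))*(-201) = (210 + √(-1453))*(-201) = (210 + I*√1453)*(-201) = -42210 - 201*I*√1453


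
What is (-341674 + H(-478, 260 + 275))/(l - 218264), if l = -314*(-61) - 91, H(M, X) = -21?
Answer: 341695/199201 ≈ 1.7153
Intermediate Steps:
l = 19063 (l = 19154 - 91 = 19063)
(-341674 + H(-478, 260 + 275))/(l - 218264) = (-341674 - 21)/(19063 - 218264) = -341695/(-199201) = -341695*(-1/199201) = 341695/199201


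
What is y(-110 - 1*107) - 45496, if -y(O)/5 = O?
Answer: -44411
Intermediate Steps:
y(O) = -5*O
y(-110 - 1*107) - 45496 = -5*(-110 - 1*107) - 45496 = -5*(-110 - 107) - 45496 = -5*(-217) - 45496 = 1085 - 45496 = -44411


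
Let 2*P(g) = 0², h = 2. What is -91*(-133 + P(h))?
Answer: 12103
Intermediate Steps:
P(g) = 0 (P(g) = (½)*0² = (½)*0 = 0)
-91*(-133 + P(h)) = -91*(-133 + 0) = -91*(-133) = 12103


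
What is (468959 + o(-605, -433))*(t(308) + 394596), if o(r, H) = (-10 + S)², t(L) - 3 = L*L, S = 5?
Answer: 229550315592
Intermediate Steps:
t(L) = 3 + L² (t(L) = 3 + L*L = 3 + L²)
o(r, H) = 25 (o(r, H) = (-10 + 5)² = (-5)² = 25)
(468959 + o(-605, -433))*(t(308) + 394596) = (468959 + 25)*((3 + 308²) + 394596) = 468984*((3 + 94864) + 394596) = 468984*(94867 + 394596) = 468984*489463 = 229550315592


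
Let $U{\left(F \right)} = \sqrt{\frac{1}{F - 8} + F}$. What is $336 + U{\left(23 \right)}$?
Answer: $336 + \frac{\sqrt{5190}}{15} \approx 340.8$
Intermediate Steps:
$U{\left(F \right)} = \sqrt{F + \frac{1}{-8 + F}}$ ($U{\left(F \right)} = \sqrt{\frac{1}{-8 + F} + F} = \sqrt{F + \frac{1}{-8 + F}}$)
$336 + U{\left(23 \right)} = 336 + \sqrt{\frac{1 + 23 \left(-8 + 23\right)}{-8 + 23}} = 336 + \sqrt{\frac{1 + 23 \cdot 15}{15}} = 336 + \sqrt{\frac{1 + 345}{15}} = 336 + \sqrt{\frac{1}{15} \cdot 346} = 336 + \sqrt{\frac{346}{15}} = 336 + \frac{\sqrt{5190}}{15}$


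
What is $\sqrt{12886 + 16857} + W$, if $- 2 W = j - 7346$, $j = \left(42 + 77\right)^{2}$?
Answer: $- \frac{6815}{2} + 7 \sqrt{607} \approx -3235.0$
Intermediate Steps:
$j = 14161$ ($j = 119^{2} = 14161$)
$W = - \frac{6815}{2}$ ($W = - \frac{14161 - 7346}{2} = \left(- \frac{1}{2}\right) 6815 = - \frac{6815}{2} \approx -3407.5$)
$\sqrt{12886 + 16857} + W = \sqrt{12886 + 16857} - \frac{6815}{2} = \sqrt{29743} - \frac{6815}{2} = 7 \sqrt{607} - \frac{6815}{2} = - \frac{6815}{2} + 7 \sqrt{607}$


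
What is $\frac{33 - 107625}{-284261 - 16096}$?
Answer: $\frac{35864}{100119} \approx 0.35821$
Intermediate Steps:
$\frac{33 - 107625}{-284261 - 16096} = - \frac{107592}{-300357} = \left(-107592\right) \left(- \frac{1}{300357}\right) = \frac{35864}{100119}$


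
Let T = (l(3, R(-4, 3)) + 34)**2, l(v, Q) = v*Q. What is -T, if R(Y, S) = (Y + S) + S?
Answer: -1600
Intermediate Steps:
R(Y, S) = Y + 2*S (R(Y, S) = (S + Y) + S = Y + 2*S)
l(v, Q) = Q*v
T = 1600 (T = ((-4 + 2*3)*3 + 34)**2 = ((-4 + 6)*3 + 34)**2 = (2*3 + 34)**2 = (6 + 34)**2 = 40**2 = 1600)
-T = -1*1600 = -1600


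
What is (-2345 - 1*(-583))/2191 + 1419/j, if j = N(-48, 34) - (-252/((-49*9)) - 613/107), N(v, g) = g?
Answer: 2276985023/64259839 ≈ 35.434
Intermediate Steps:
j = 29329/749 (j = 34 - (-252/((-49*9)) - 613/107) = 34 - (-252/(-441) - 613*1/107) = 34 - (-252*(-1/441) - 613/107) = 34 - (4/7 - 613/107) = 34 - 1*(-3863/749) = 34 + 3863/749 = 29329/749 ≈ 39.158)
(-2345 - 1*(-583))/2191 + 1419/j = (-2345 - 1*(-583))/2191 + 1419/(29329/749) = (-2345 + 583)*(1/2191) + 1419*(749/29329) = -1762*1/2191 + 1062831/29329 = -1762/2191 + 1062831/29329 = 2276985023/64259839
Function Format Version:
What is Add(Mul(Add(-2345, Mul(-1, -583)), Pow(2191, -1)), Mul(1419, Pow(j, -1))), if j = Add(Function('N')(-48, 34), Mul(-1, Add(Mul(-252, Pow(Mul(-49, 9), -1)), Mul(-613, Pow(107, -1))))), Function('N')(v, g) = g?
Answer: Rational(2276985023, 64259839) ≈ 35.434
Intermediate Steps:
j = Rational(29329, 749) (j = Add(34, Mul(-1, Add(Mul(-252, Pow(Mul(-49, 9), -1)), Mul(-613, Pow(107, -1))))) = Add(34, Mul(-1, Add(Mul(-252, Pow(-441, -1)), Mul(-613, Rational(1, 107))))) = Add(34, Mul(-1, Add(Mul(-252, Rational(-1, 441)), Rational(-613, 107)))) = Add(34, Mul(-1, Add(Rational(4, 7), Rational(-613, 107)))) = Add(34, Mul(-1, Rational(-3863, 749))) = Add(34, Rational(3863, 749)) = Rational(29329, 749) ≈ 39.158)
Add(Mul(Add(-2345, Mul(-1, -583)), Pow(2191, -1)), Mul(1419, Pow(j, -1))) = Add(Mul(Add(-2345, Mul(-1, -583)), Pow(2191, -1)), Mul(1419, Pow(Rational(29329, 749), -1))) = Add(Mul(Add(-2345, 583), Rational(1, 2191)), Mul(1419, Rational(749, 29329))) = Add(Mul(-1762, Rational(1, 2191)), Rational(1062831, 29329)) = Add(Rational(-1762, 2191), Rational(1062831, 29329)) = Rational(2276985023, 64259839)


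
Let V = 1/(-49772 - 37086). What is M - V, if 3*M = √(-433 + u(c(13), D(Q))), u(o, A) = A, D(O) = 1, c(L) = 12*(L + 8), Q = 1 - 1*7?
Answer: 1/86858 + 4*I*√3 ≈ 1.1513e-5 + 6.9282*I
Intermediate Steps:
Q = -6 (Q = 1 - 7 = -6)
c(L) = 96 + 12*L (c(L) = 12*(8 + L) = 96 + 12*L)
V = -1/86858 (V = 1/(-86858) = -1/86858 ≈ -1.1513e-5)
M = 4*I*√3 (M = √(-433 + 1)/3 = √(-432)/3 = (12*I*√3)/3 = 4*I*√3 ≈ 6.9282*I)
M - V = 4*I*√3 - 1*(-1/86858) = 4*I*√3 + 1/86858 = 1/86858 + 4*I*√3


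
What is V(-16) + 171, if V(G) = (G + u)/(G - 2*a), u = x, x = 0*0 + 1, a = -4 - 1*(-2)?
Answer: 689/4 ≈ 172.25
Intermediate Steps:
a = -2 (a = -4 + 2 = -2)
x = 1 (x = 0 + 1 = 1)
u = 1
V(G) = (1 + G)/(4 + G) (V(G) = (G + 1)/(G - 2*(-2)) = (1 + G)/(G + 4) = (1 + G)/(4 + G))
V(-16) + 171 = (1 - 16)/(4 - 16) + 171 = -15/(-12) + 171 = -1/12*(-15) + 171 = 5/4 + 171 = 689/4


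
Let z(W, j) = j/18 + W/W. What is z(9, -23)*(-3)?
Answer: ⅚ ≈ 0.83333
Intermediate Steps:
z(W, j) = 1 + j/18 (z(W, j) = j*(1/18) + 1 = j/18 + 1 = 1 + j/18)
z(9, -23)*(-3) = (1 + (1/18)*(-23))*(-3) = (1 - 23/18)*(-3) = -5/18*(-3) = ⅚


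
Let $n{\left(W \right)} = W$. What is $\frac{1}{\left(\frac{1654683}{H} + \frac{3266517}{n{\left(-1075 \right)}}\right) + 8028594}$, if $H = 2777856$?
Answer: $\frac{995398400}{7988625576828491} \approx 1.246 \cdot 10^{-7}$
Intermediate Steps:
$\frac{1}{\left(\frac{1654683}{H} + \frac{3266517}{n{\left(-1075 \right)}}\right) + 8028594} = \frac{1}{\left(\frac{1654683}{2777856} + \frac{3266517}{-1075}\right) + 8028594} = \frac{1}{\left(1654683 \cdot \frac{1}{2777856} + 3266517 \left(- \frac{1}{1075}\right)\right) + 8028594} = \frac{1}{\left(\frac{551561}{925952} - \frac{3266517}{1075}\right) + 8028594} = \frac{1}{- \frac{3024045021109}{995398400} + 8028594} = \frac{1}{\frac{7988625576828491}{995398400}} = \frac{995398400}{7988625576828491}$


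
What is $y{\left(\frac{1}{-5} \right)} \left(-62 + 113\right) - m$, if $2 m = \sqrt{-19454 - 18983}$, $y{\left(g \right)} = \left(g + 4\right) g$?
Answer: $- \frac{969}{25} - \frac{17 i \sqrt{133}}{2} \approx -38.76 - 98.027 i$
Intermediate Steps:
$y{\left(g \right)} = g \left(4 + g\right)$ ($y{\left(g \right)} = \left(4 + g\right) g = g \left(4 + g\right)$)
$m = \frac{17 i \sqrt{133}}{2}$ ($m = \frac{\sqrt{-19454 - 18983}}{2} = \frac{\sqrt{-38437}}{2} = \frac{17 i \sqrt{133}}{2} \approx 98.027 i$)
$y{\left(\frac{1}{-5} \right)} \left(-62 + 113\right) - m = \frac{4 + \frac{1}{-5}}{-5} \left(-62 + 113\right) - \frac{17 i \sqrt{133}}{2} = - \frac{4 - \frac{1}{5}}{5} \cdot 51 - \frac{17 i \sqrt{133}}{2} = \left(- \frac{1}{5}\right) \frac{19}{5} \cdot 51 - \frac{17 i \sqrt{133}}{2} = \left(- \frac{19}{25}\right) 51 - \frac{17 i \sqrt{133}}{2} = - \frac{969}{25} - \frac{17 i \sqrt{133}}{2}$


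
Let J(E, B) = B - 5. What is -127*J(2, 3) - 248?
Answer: 6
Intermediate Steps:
J(E, B) = -5 + B
-127*J(2, 3) - 248 = -127*(-5 + 3) - 248 = -127*(-2) - 248 = 254 - 248 = 6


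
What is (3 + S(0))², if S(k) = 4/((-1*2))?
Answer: 1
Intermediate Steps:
S(k) = -2 (S(k) = 4/(-2) = 4*(-½) = -2)
(3 + S(0))² = (3 - 2)² = 1² = 1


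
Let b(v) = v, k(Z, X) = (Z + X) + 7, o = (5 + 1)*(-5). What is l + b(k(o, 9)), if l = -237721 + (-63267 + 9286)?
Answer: -291716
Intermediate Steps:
o = -30 (o = 6*(-5) = -30)
k(Z, X) = 7 + X + Z (k(Z, X) = (X + Z) + 7 = 7 + X + Z)
l = -291702 (l = -237721 - 53981 = -291702)
l + b(k(o, 9)) = -291702 + (7 + 9 - 30) = -291702 - 14 = -291716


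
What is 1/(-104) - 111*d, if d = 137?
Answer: -1581529/104 ≈ -15207.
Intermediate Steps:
1/(-104) - 111*d = 1/(-104) - 111*137 = -1/104 - 15207 = -1581529/104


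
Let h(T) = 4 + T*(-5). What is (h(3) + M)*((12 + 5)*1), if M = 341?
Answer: 5610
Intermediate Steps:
h(T) = 4 - 5*T
(h(3) + M)*((12 + 5)*1) = ((4 - 5*3) + 341)*((12 + 5)*1) = ((4 - 15) + 341)*(17*1) = (-11 + 341)*17 = 330*17 = 5610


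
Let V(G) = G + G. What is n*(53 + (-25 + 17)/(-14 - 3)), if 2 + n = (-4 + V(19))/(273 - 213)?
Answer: -13029/170 ≈ -76.641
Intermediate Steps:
V(G) = 2*G
n = -43/30 (n = -2 + (-4 + 2*19)/(273 - 213) = -2 + (-4 + 38)/60 = -2 + 34*(1/60) = -2 + 17/30 = -43/30 ≈ -1.4333)
n*(53 + (-25 + 17)/(-14 - 3)) = -43*(53 + (-25 + 17)/(-14 - 3))/30 = -43*(53 - 8/(-17))/30 = -43*(53 - 8*(-1/17))/30 = -43*(53 + 8/17)/30 = -43/30*909/17 = -13029/170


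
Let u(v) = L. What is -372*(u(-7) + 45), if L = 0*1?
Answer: -16740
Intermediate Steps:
L = 0
u(v) = 0
-372*(u(-7) + 45) = -372*(0 + 45) = -372*45 = -16740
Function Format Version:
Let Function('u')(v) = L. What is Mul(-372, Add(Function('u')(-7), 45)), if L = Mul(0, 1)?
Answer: -16740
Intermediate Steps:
L = 0
Function('u')(v) = 0
Mul(-372, Add(Function('u')(-7), 45)) = Mul(-372, Add(0, 45)) = Mul(-372, 45) = -16740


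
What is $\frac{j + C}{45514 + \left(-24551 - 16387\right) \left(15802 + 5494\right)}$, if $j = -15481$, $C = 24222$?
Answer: $- \frac{8741}{871770134} \approx -1.0027 \cdot 10^{-5}$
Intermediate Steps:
$\frac{j + C}{45514 + \left(-24551 - 16387\right) \left(15802 + 5494\right)} = \frac{-15481 + 24222}{45514 + \left(-24551 - 16387\right) \left(15802 + 5494\right)} = \frac{8741}{45514 - 871815648} = \frac{8741}{-871770134} = 8741 \left(- \frac{1}{871770134}\right) = - \frac{8741}{871770134}$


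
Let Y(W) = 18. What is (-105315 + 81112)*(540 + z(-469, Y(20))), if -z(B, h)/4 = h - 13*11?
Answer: -25171120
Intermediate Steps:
z(B, h) = 572 - 4*h (z(B, h) = -4*(h - 13*11) = -4*(h - 143) = -4*(-143 + h) = 572 - 4*h)
(-105315 + 81112)*(540 + z(-469, Y(20))) = (-105315 + 81112)*(540 + (572 - 4*18)) = -24203*(540 + (572 - 72)) = -24203*(540 + 500) = -24203*1040 = -25171120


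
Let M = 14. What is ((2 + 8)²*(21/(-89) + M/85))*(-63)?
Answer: 679140/1513 ≈ 448.87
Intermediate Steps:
((2 + 8)²*(21/(-89) + M/85))*(-63) = ((2 + 8)²*(21/(-89) + 14/85))*(-63) = (10²*(21*(-1/89) + 14*(1/85)))*(-63) = (100*(-21/89 + 14/85))*(-63) = (100*(-539/7565))*(-63) = -10780/1513*(-63) = 679140/1513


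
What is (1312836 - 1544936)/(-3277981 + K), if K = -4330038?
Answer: 232100/7608019 ≈ 0.030507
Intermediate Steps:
(1312836 - 1544936)/(-3277981 + K) = (1312836 - 1544936)/(-3277981 - 4330038) = -232100/(-7608019) = -232100*(-1/7608019) = 232100/7608019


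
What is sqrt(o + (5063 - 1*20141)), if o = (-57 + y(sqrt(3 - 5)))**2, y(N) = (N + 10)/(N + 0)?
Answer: 2*sqrt(-2998 + 140*I*sqrt(2)) ≈ 3.614 + 109.57*I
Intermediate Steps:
y(N) = (10 + N)/N
o = (-57 - I*sqrt(2)*(10 + I*sqrt(2))/2)**2 (o = (-57 + (10 + sqrt(3 - 5))/(sqrt(3 - 5)))**2 = (-57 + (10 + sqrt(-2))/(sqrt(-2)))**2 = (-57 + (10 + I*sqrt(2))/((I*sqrt(2))))**2 = (-57 + (-I*sqrt(2)/2)*(10 + I*sqrt(2)))**2 = (-57 - I*sqrt(2)*(10 + I*sqrt(2))/2)**2 ≈ 3086.0 + 791.96*I)
sqrt(o + (5063 - 1*20141)) = sqrt((3086 + 560*I*sqrt(2)) + (5063 - 1*20141)) = sqrt((3086 + 560*I*sqrt(2)) + (5063 - 20141)) = sqrt((3086 + 560*I*sqrt(2)) - 15078) = sqrt(-11992 + 560*I*sqrt(2))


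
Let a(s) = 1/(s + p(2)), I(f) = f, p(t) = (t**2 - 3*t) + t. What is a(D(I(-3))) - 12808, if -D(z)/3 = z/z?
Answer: -38425/3 ≈ -12808.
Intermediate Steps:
p(t) = t**2 - 2*t
D(z) = -3 (D(z) = -3*z/z = -3*1 = -3)
a(s) = 1/s (a(s) = 1/(s + 2*(-2 + 2)) = 1/(s + 2*0) = 1/(s + 0) = 1/s)
a(D(I(-3))) - 12808 = 1/(-3) - 12808 = -1/3 - 12808 = -38425/3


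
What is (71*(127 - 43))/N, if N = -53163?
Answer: -1988/17721 ≈ -0.11218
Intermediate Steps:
(71*(127 - 43))/N = (71*(127 - 43))/(-53163) = (71*84)*(-1/53163) = 5964*(-1/53163) = -1988/17721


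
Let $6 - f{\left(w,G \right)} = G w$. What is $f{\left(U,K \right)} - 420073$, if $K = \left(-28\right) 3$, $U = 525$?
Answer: $-375967$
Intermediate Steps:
$K = -84$
$f{\left(w,G \right)} = 6 - G w$
$f{\left(U,K \right)} - 420073 = \left(6 - \left(-84\right) 525\right) - 420073 = \left(6 + 44100\right) - 420073 = 44106 - 420073 = -375967$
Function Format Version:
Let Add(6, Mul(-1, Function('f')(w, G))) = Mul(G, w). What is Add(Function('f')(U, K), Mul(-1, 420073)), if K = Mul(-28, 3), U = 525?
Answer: -375967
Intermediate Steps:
K = -84
Function('f')(w, G) = Add(6, Mul(-1, G, w)) (Function('f')(w, G) = Add(6, Mul(-1, Mul(G, w))) = Add(6, Mul(-1, G, w)))
Add(Function('f')(U, K), Mul(-1, 420073)) = Add(Add(6, Mul(-1, -84, 525)), Mul(-1, 420073)) = Add(Add(6, 44100), -420073) = Add(44106, -420073) = -375967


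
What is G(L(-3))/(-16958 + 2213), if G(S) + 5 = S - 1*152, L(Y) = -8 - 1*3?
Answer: 56/4915 ≈ 0.011394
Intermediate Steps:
L(Y) = -11 (L(Y) = -8 - 3 = -11)
G(S) = -157 + S (G(S) = -5 + (S - 1*152) = -5 + (S - 152) = -5 + (-152 + S) = -157 + S)
G(L(-3))/(-16958 + 2213) = (-157 - 11)/(-16958 + 2213) = -168/(-14745) = -168*(-1/14745) = 56/4915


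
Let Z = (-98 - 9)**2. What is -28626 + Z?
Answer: -17177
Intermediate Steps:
Z = 11449 (Z = (-107)**2 = 11449)
-28626 + Z = -28626 + 11449 = -17177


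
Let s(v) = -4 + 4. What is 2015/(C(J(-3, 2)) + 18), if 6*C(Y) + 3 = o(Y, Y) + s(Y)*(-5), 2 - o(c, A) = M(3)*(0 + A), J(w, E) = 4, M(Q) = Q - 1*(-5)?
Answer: 806/5 ≈ 161.20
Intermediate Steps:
M(Q) = 5 + Q (M(Q) = Q + 5 = 5 + Q)
s(v) = 0
o(c, A) = 2 - 8*A (o(c, A) = 2 - (5 + 3)*(0 + A) = 2 - 8*A)
C(Y) = -⅙ - 4*Y/3 (C(Y) = -½ + ((2 - 8*Y) + 0*(-5))/6 = -½ + ((2 - 8*Y) + 0)/6 = -½ + (2 - 8*Y)/6 = -½ + (⅓ - 4*Y/3) = -⅙ - 4*Y/3)
2015/(C(J(-3, 2)) + 18) = 2015/((-⅙ - 4/3*4) + 18) = 2015/((-⅙ - 16/3) + 18) = 2015/(-11/2 + 18) = 2015/(25/2) = 2015*(2/25) = 806/5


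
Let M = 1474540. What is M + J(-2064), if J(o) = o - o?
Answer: 1474540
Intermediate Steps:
J(o) = 0
M + J(-2064) = 1474540 + 0 = 1474540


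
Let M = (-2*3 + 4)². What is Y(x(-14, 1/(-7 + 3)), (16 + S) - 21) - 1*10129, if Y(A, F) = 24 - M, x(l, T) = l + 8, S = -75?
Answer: -10109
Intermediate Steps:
x(l, T) = 8 + l
M = 4 (M = (-6 + 4)² = (-2)² = 4)
Y(A, F) = 20 (Y(A, F) = 24 - 1*4 = 24 - 4 = 20)
Y(x(-14, 1/(-7 + 3)), (16 + S) - 21) - 1*10129 = 20 - 1*10129 = 20 - 10129 = -10109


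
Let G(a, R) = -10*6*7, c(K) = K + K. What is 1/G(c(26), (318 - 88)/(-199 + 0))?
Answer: -1/420 ≈ -0.0023810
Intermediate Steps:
c(K) = 2*K
G(a, R) = -420 (G(a, R) = -60*7 = -420)
1/G(c(26), (318 - 88)/(-199 + 0)) = 1/(-420) = -1/420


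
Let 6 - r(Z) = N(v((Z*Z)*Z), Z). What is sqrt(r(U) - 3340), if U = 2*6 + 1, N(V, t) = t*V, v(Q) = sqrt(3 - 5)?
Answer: sqrt(-3334 - 13*I*sqrt(2)) ≈ 0.1592 - 57.741*I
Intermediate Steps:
v(Q) = I*sqrt(2) (v(Q) = sqrt(-2) = I*sqrt(2))
N(V, t) = V*t
U = 13 (U = 12 + 1 = 13)
r(Z) = 6 - I*Z*sqrt(2) (r(Z) = 6 - I*sqrt(2)*Z = 6 - I*Z*sqrt(2))
sqrt(r(U) - 3340) = sqrt((6 - 1*I*13*sqrt(2)) - 3340) = sqrt((6 - 13*I*sqrt(2)) - 3340) = sqrt(-3334 - 13*I*sqrt(2))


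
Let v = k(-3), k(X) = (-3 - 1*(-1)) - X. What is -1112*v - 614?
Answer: -1726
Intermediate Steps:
k(X) = -2 - X (k(X) = (-3 + 1) - X = -2 - X)
v = 1 (v = -2 - 1*(-3) = -2 + 3 = 1)
-1112*v - 614 = -1112*1 - 614 = -1112 - 614 = -1726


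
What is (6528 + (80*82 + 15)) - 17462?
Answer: -4359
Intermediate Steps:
(6528 + (80*82 + 15)) - 17462 = (6528 + (6560 + 15)) - 17462 = (6528 + 6575) - 17462 = 13103 - 17462 = -4359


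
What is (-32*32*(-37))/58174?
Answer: 18944/29087 ≈ 0.65129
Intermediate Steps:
(-32*32*(-37))/58174 = -1024*(-37)*(1/58174) = 37888*(1/58174) = 18944/29087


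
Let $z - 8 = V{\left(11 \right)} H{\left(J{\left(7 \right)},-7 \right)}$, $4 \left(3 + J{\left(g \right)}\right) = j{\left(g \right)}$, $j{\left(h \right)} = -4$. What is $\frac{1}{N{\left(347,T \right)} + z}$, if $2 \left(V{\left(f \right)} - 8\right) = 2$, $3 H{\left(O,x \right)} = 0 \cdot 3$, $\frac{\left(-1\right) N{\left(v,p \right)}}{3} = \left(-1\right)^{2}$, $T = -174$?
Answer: $\frac{1}{5} \approx 0.2$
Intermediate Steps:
$J{\left(g \right)} = -4$ ($J{\left(g \right)} = -3 + \frac{1}{4} \left(-4\right) = -3 - 1 = -4$)
$N{\left(v,p \right)} = -3$ ($N{\left(v,p \right)} = - 3 \left(-1\right)^{2} = \left(-3\right) 1 = -3$)
$H{\left(O,x \right)} = 0$ ($H{\left(O,x \right)} = \frac{0 \cdot 3}{3} = \frac{1}{3} \cdot 0 = 0$)
$V{\left(f \right)} = 9$ ($V{\left(f \right)} = 8 + \frac{1}{2} \cdot 2 = 8 + 1 = 9$)
$z = 8$ ($z = 8 + 9 \cdot 0 = 8 + 0 = 8$)
$\frac{1}{N{\left(347,T \right)} + z} = \frac{1}{-3 + 8} = \frac{1}{5}$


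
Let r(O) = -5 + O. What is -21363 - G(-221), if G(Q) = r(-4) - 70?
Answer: -21284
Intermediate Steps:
G(Q) = -79 (G(Q) = (-5 - 4) - 70 = -9 - 70 = -79)
-21363 - G(-221) = -21363 - 1*(-79) = -21363 + 79 = -21284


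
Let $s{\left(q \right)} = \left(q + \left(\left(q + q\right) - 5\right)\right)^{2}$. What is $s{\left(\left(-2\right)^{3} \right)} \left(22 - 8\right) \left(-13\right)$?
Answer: $-153062$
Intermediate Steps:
$s{\left(q \right)} = \left(-5 + 3 q\right)^{2}$ ($s{\left(q \right)} = \left(q + \left(2 q - 5\right)\right)^{2} = \left(q + \left(-5 + 2 q\right)\right)^{2} = \left(-5 + 3 q\right)^{2}$)
$s{\left(\left(-2\right)^{3} \right)} \left(22 - 8\right) \left(-13\right) = \left(-5 + 3 \left(-2\right)^{3}\right)^{2} \left(22 - 8\right) \left(-13\right) = \left(-5 + 3 \left(-8\right)\right)^{2} \left(22 - 8\right) \left(-13\right) = \left(-5 - 24\right)^{2} \cdot 14 \left(-13\right) = \left(-29\right)^{2} \cdot 14 \left(-13\right) = 841 \cdot 14 \left(-13\right) = 11774 \left(-13\right) = -153062$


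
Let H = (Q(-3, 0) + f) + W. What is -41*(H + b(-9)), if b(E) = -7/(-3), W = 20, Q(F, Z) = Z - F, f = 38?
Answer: -7790/3 ≈ -2596.7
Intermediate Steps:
b(E) = 7/3 (b(E) = -7*(-⅓) = 7/3)
H = 61 (H = ((0 - 1*(-3)) + 38) + 20 = ((0 + 3) + 38) + 20 = (3 + 38) + 20 = 41 + 20 = 61)
-41*(H + b(-9)) = -41*(61 + 7/3) = -41*190/3 = -7790/3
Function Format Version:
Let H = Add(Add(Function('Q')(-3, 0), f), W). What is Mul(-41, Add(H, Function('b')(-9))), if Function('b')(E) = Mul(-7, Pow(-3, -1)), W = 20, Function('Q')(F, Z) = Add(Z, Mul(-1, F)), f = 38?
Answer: Rational(-7790, 3) ≈ -2596.7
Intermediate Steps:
Function('b')(E) = Rational(7, 3) (Function('b')(E) = Mul(-7, Rational(-1, 3)) = Rational(7, 3))
H = 61 (H = Add(Add(Add(0, Mul(-1, -3)), 38), 20) = Add(Add(Add(0, 3), 38), 20) = Add(Add(3, 38), 20) = Add(41, 20) = 61)
Mul(-41, Add(H, Function('b')(-9))) = Mul(-41, Add(61, Rational(7, 3))) = Mul(-41, Rational(190, 3)) = Rational(-7790, 3)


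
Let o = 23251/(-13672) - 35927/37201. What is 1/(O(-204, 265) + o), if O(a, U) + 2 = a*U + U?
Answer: -508612072/27363159791779 ≈ -1.8587e-5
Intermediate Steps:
O(a, U) = -2 + U + U*a (O(a, U) = -2 + (a*U + U) = -2 + (U*a + U) = -2 + (U + U*a) = -2 + U + U*a)
o = -1356154395/508612072 (o = 23251*(-1/13672) - 35927*1/37201 = -23251/13672 - 35927/37201 = -1356154395/508612072 ≈ -2.6664)
1/(O(-204, 265) + o) = 1/((-2 + 265 + 265*(-204)) - 1356154395/508612072) = 1/((-2 + 265 - 54060) - 1356154395/508612072) = 1/(-53797 - 1356154395/508612072) = 1/(-27363159791779/508612072) = -508612072/27363159791779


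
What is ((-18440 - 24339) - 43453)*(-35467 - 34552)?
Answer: 6037878408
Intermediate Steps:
((-18440 - 24339) - 43453)*(-35467 - 34552) = (-42779 - 43453)*(-70019) = -86232*(-70019) = 6037878408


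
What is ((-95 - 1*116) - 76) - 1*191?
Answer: -478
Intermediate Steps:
((-95 - 1*116) - 76) - 1*191 = ((-95 - 116) - 76) - 191 = (-211 - 76) - 191 = -287 - 191 = -478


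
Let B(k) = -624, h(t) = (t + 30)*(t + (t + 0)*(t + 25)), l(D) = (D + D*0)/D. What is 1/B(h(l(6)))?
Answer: -1/624 ≈ -0.0016026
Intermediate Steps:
l(D) = 1 (l(D) = (D + 0)/D = D/D = 1)
h(t) = (30 + t)*(t + t*(25 + t))
1/B(h(l(6))) = 1/(-624) = -1/624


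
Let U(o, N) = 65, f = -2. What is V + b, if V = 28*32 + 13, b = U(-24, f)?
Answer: 974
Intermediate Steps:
b = 65
V = 909 (V = 896 + 13 = 909)
V + b = 909 + 65 = 974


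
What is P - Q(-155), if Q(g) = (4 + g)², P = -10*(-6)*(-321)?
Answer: -42061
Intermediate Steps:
P = -19260 (P = 60*(-321) = -19260)
P - Q(-155) = -19260 - (4 - 155)² = -19260 - 1*(-151)² = -19260 - 1*22801 = -19260 - 22801 = -42061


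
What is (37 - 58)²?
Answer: 441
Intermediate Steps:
(37 - 58)² = (-21)² = 441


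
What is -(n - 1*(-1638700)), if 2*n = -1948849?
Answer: -1328551/2 ≈ -6.6428e+5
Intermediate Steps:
n = -1948849/2 (n = (½)*(-1948849) = -1948849/2 ≈ -9.7442e+5)
-(n - 1*(-1638700)) = -(-1948849/2 - 1*(-1638700)) = -(-1948849/2 + 1638700) = -1*1328551/2 = -1328551/2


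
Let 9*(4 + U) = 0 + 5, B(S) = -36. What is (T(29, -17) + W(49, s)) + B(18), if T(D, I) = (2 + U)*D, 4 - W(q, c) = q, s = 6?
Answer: -1106/9 ≈ -122.89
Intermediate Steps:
W(q, c) = 4 - q
U = -31/9 (U = -4 + (0 + 5)/9 = -4 + (⅑)*5 = -4 + 5/9 = -31/9 ≈ -3.4444)
T(D, I) = -13*D/9 (T(D, I) = (2 - 31/9)*D = -13*D/9)
(T(29, -17) + W(49, s)) + B(18) = (-13/9*29 + (4 - 1*49)) - 36 = (-377/9 + (4 - 49)) - 36 = (-377/9 - 45) - 36 = -782/9 - 36 = -1106/9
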